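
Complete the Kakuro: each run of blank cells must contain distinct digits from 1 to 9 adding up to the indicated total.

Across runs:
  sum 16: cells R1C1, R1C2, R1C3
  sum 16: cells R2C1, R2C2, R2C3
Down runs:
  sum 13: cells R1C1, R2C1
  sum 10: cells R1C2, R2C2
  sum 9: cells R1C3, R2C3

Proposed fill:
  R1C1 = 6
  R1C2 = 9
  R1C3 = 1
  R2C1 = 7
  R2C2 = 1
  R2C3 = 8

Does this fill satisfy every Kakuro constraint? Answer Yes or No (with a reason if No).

Across: 6+9+1=16; 7+1+8=16. Down: 6+7=13; 9+1=10; 1+8=9. No digit repeats within any run.

Yes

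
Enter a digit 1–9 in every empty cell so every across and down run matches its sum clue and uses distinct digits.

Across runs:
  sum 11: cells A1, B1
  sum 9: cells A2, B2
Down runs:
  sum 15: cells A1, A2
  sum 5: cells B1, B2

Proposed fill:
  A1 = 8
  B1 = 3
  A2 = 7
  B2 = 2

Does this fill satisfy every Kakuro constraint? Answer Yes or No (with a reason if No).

Across: 8+3=11; 7+2=9. Down: 8+7=15; 3+2=5. No digit repeats within any run.

Yes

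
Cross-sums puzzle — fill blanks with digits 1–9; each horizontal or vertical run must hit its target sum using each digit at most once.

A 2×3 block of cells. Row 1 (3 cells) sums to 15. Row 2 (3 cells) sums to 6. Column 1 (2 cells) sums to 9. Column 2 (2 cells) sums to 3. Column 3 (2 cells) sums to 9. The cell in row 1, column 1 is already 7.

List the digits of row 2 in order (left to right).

6 in 3 cells must be {1,2,3}; 3 in 2 cells must be {1,2}.
Given what's placed, (1,2) must be 2 to fit the 15 across and 3 down.
(1,3) = 15 − 9 = 6 completes the 15 across.
(2,1) = 9 − 7 = 2 completes the 9 down.
(2,2) = 3 − 2 = 1 completes the 3 down.
(2,3) = 6 − 3 = 3 completes the 6 across.

2, 1, 3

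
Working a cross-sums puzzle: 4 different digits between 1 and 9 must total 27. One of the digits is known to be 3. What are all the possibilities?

4 distinct digits from 1–9 sum between 10 and 30.
Keeping only sets containing 3.
Only one set works: {3,7,8,9}.

{3,7,8,9}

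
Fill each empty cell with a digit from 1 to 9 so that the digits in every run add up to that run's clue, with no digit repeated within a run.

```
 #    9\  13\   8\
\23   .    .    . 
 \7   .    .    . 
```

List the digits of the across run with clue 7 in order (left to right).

1 4 2

23 in 3 cells must be {6,8,9}; 7 in 3 cells must be {1,2,4}.
The 23 across and the 8 down share only 6, so R1C3 = 6.
The 7 across and the 13 down share only 4, so R2C2 = 4.
R2C3 = 8 − 6 = 2 completes the 8 down.
R1C1 = 8: the only remaining digit allowed by both the 23 across and the 9 down.
R1C2 = 23 − 14 = 9 completes the 23 across.
R2C1 = 7 − 6 = 1 completes the 7 across.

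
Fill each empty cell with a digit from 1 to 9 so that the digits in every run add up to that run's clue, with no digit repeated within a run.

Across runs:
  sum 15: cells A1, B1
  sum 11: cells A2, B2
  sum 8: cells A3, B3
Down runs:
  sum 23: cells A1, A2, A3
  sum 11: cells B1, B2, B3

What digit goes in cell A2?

23 in 3 cells must be {6,8,9}.
The 8 across and the 23 down share only 6, so A3 = 6.
B3 = 8 − 6 = 2 completes the 8 across.
Nothing is forced directly, so branch on A1, whose candidates are 8 or 9. If A1 = 8: then B1 would have to be in {7} for the 15 across but in {1,3,4,5,6,8} for the 11 down — contradiction. So A1 = 9.
B1 = 15 − 9 = 6 completes the 15 across.
A2 = 23 − 15 = 8 completes the 23 down.
B2 = 11 − 8 = 3 completes the 11 across.

8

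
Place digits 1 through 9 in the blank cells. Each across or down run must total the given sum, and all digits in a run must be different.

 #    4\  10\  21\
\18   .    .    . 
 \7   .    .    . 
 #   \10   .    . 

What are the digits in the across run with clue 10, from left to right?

7 in 3 cells must be {1,2,4}; 4 in 2 cells must be {1,3}.
Only 1 fits R2C1 under both its across sum 7 and down sum 4.
Given what's placed, R2C3 must be 4 to fit the 7 across and 21 down.
R1C1 = 4 − 1 = 3 completes the 4 down.
R2C2 = 7 − 5 = 2 completes the 7 across.
R1C2 = 7: the only remaining digit allowed by both the 18 across and the 10 down.
R1C3 = 18 − 10 = 8 completes the 18 across.
R3C2 = 10 − 9 = 1 completes the 10 down.
R3C3 = 10 − 1 = 9 completes the 10 across.

1, 9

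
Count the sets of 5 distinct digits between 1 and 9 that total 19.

5

5 distinct digits from 1–9 sum between 15 and 35.
Enumerating: {1,2,3,4,9}, {1,2,3,5,8}, {1,2,3,6,7}, {1,2,4,5,7}, {1,3,4,5,6}.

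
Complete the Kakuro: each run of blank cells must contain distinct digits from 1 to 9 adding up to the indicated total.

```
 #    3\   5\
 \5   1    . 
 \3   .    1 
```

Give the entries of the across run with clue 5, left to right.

1, 4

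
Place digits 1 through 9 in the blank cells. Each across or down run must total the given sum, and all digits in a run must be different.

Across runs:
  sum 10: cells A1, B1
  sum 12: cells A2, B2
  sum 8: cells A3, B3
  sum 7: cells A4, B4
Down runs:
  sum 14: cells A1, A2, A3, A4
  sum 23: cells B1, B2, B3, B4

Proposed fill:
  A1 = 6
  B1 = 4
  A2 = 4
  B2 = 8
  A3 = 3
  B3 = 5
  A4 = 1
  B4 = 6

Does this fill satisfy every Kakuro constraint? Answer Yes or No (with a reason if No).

Yes

Across: 6+4=10; 4+8=12; 3+5=8; 1+6=7. Down: 6+4+3+1=14; 4+8+5+6=23. No digit repeats within any run.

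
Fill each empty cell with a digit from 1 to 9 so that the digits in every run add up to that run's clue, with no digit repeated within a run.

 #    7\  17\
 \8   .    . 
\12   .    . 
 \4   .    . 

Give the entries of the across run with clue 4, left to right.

4 in 2 cells must be {1,3}; 7 in 3 cells must be {1,2,4}.
The 12 across and the 7 down share only 4, so R2C1 = 4.
R2C2 = 12 − 4 = 8 completes the 12 across.
Given what's placed, R3C1 must be 1 to fit the 4 across and 7 down.
R3C2 = 4 − 1 = 3 completes the 4 across.
R1C1 = 7 − 5 = 2 completes the 7 down.
R1C2 = 8 − 2 = 6 completes the 8 across.

1, 3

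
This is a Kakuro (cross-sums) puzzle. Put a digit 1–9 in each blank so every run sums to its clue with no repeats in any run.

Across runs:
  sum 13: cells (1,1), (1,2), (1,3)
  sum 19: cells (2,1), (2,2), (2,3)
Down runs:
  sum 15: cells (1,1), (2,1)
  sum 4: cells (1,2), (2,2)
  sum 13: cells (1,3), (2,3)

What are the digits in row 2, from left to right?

7, 3, 9

4 in 2 cells must be {1,3}.
The 19 across and the 4 down share only 3, so (2,2) = 3.
(1,2) = 4 − 3 = 1 completes the 4 down.
Nothing is forced directly, so branch on (2,1), whose candidates are 7 or 9. If (2,1) = 9: then (1,1) would have to be in {3,4,5,7,8,9} for the 13 across but in {6} for the 15 down — contradiction. So (2,1) = 7.
(1,1) = 15 − 7 = 8 completes the 15 down.
(1,3) = 13 − 9 = 4 completes the 13 across.
(2,3) = 19 − 10 = 9 completes the 19 across.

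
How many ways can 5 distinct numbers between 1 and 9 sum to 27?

11

5 distinct digits from 1–9 sum between 15 and 35.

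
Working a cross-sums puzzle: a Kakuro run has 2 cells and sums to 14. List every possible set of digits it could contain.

{5,9}; {6,8}

2 distinct digits from 1–9 sum between 3 and 17.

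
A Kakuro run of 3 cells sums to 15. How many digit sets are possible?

3 distinct digits from 1–9 sum between 6 and 24.

8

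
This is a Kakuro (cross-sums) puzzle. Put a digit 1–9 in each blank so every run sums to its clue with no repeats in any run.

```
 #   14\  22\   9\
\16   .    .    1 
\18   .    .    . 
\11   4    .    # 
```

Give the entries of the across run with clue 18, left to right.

1 9 8

R2C3 = 9 − 1 = 8 completes the 9 down.
R3C2 = 11 − 4 = 7 completes the 11 across.
Nothing is forced directly, so branch on R1C2, whose candidates are 6 or 9. If R1C2 = 9: then R1C1 would have to be in {6} for the 16 across but in {1,2,3,7,8,9} for the 14 down — contradiction. So R1C2 = 6.
R1C1 = 16 − 7 = 9 completes the 16 across.
R2C1 = 14 − 13 = 1 completes the 14 down.
R2C2 = 18 − 9 = 9 completes the 18 across.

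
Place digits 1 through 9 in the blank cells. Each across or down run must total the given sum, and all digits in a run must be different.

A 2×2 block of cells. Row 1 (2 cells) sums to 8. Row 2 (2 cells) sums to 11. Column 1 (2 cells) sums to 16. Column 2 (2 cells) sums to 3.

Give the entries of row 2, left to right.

16 in 2 cells must be {7,9}; 3 in 2 cells must be {1,2}.
The 8 across and the 16 down share only 7, so (1,1) = 7.
(1,2) = 8 − 7 = 1 completes the 8 across.
(2,1) = 16 − 7 = 9 completes the 16 down.
(2,2) = 11 − 9 = 2 completes the 11 across.

9, 2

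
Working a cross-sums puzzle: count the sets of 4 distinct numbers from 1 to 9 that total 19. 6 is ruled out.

4 distinct digits from 1–9 sum between 10 and 30.
Dropping sets that contain 6.
Enumerating: {1,2,7,9}, {1,3,7,8}, {1,4,5,9}, {2,3,5,9}, {2,4,5,8}, {3,4,5,7}.

6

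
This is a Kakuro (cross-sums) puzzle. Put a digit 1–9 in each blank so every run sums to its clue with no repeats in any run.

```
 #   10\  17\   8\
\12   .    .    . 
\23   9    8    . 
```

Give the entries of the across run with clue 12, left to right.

23 in 3 cells must be {6,8,9}; 17 in 2 cells must be {8,9}.
R1C1 = 10 − 9 = 1 completes the 10 down.
R1C2 = 17 − 8 = 9 completes the 17 down.
R1C3 = 12 − 10 = 2 completes the 12 across.
R2C3 = 23 − 17 = 6 completes the 23 across.

1 9 2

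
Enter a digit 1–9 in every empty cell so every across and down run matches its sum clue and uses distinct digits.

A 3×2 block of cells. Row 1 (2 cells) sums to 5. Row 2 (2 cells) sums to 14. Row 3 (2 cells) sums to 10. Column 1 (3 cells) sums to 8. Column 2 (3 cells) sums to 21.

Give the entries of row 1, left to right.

The 5 across and the 21 down share only 4, so (1,2) = 4.
The 14 across and the 8 down share only 5, so (2,1) = 5.
(2,2) = 14 − 5 = 9 completes the 14 across.
(3,2) = 21 − 13 = 8 completes the 21 down.
(1,1) = 5 − 4 = 1 completes the 5 across.
(3,1) = 10 − 8 = 2 completes the 10 across.

1 4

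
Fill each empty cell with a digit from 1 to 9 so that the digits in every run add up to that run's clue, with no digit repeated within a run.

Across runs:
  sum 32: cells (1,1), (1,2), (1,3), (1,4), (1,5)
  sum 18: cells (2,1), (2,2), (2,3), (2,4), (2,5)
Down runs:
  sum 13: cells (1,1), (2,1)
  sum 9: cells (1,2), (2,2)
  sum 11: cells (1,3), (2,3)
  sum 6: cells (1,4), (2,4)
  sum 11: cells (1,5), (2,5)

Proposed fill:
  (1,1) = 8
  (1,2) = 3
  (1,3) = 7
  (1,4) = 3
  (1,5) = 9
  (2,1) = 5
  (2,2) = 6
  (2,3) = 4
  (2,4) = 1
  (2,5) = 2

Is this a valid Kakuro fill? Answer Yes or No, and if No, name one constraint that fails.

No — the down run (1,4)–(2,4) sums to 4, not 6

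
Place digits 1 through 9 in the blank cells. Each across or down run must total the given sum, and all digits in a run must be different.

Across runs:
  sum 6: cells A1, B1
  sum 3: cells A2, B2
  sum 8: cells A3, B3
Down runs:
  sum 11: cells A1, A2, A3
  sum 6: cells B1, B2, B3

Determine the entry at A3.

5

3 in 2 cells must be {1,2}; 6 in 3 cells must be {1,2,3}.
Nothing is forced directly, so branch on B1, whose candidates are 1 or 2. If B1 = 1: that forces A1 = 5, A2 = 2, after which B2 would have to be in {1} for the 3 across but in {2,3} for the 6 down — contradiction. So B1 = 2.
A1 = 6 − 2 = 4 completes the 6 across.
Given what's placed, B2 must be 1 to fit the 3 across and 6 down.
B3 = 6 − 3 = 3 completes the 6 down.
A2 = 3 − 1 = 2 completes the 3 across.
A3 = 8 − 3 = 5 completes the 8 across.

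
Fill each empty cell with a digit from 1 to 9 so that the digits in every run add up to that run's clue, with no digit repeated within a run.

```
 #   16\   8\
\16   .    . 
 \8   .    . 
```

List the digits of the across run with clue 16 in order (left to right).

9 7

16 in 2 cells must be {7,9}.
The 16 across and the 8 down share only 7, so R1C2 = 7.
The 8 across and the 16 down share only 7, so R2C1 = 7.
R2C2 = 8 − 7 = 1 completes the 8 across.
R1C1 = 16 − 7 = 9 completes the 16 across.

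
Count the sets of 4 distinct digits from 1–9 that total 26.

4 distinct digits from 1–9 sum between 10 and 30.
Enumerating: {2,7,8,9}, {3,6,8,9}, {4,5,8,9}, {4,6,7,9}, {5,6,7,8}.

5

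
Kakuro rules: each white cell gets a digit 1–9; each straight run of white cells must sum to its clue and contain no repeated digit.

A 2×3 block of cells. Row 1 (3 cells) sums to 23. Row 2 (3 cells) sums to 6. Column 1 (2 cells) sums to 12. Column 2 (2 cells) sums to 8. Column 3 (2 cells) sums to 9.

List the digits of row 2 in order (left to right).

3 2 1

23 in 3 cells must be {6,8,9}; 6 in 3 cells must be {1,2,3}.
The 23 across and the 8 down share only 6, so (1,2) = 6.
Given what's placed, (1,3) must be 8 to fit the 23 across and 9 down.
(2,1) = 3: only digit in both the 6-across and 12-down candidate sets.
(2,2) = 8 − 6 = 2 completes the 8 down.
(2,3) = 6 − 5 = 1 completes the 6 across.
(1,1) = 23 − 14 = 9 completes the 23 across.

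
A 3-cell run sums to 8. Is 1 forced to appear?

Yes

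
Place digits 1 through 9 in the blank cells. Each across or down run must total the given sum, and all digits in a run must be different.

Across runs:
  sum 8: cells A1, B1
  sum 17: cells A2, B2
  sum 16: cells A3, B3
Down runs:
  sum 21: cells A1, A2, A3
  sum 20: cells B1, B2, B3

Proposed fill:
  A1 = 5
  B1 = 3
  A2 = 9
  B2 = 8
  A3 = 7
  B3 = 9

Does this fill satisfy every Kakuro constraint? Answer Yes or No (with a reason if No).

Across: 5+3=8; 9+8=17; 7+9=16. Down: 5+9+7=21; 3+8+9=20. No digit repeats within any run.

Yes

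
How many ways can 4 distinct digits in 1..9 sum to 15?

4 distinct digits from 1–9 sum between 10 and 30.
Enumerating: {1,2,3,9}, {1,2,4,8}, {1,2,5,7}, {1,3,4,7}, {1,3,5,6}, {2,3,4,6}.

6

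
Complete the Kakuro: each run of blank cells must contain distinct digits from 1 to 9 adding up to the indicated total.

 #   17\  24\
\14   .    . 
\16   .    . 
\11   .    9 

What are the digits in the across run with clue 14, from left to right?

6, 8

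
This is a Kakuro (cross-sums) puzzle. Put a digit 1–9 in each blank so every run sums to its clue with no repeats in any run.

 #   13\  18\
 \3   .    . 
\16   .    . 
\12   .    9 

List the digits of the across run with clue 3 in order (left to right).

3 in 2 cells must be {1,2}; 16 in 2 cells must be {7,9}.
R2C2 = 7: the only remaining digit allowed by both the 16 across and the 18 down.
R3C1 = 12 − 9 = 3 completes the 12 across.
R1C2 = 18 − 16 = 2 completes the 18 down.
R2C1 = 16 − 7 = 9 completes the 16 across.
R1C1 = 3 − 2 = 1 completes the 3 across.

1, 2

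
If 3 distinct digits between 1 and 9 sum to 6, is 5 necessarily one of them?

The only way to make 6 from 3 distinct digits is {1,2,3}, which does not contain 5.

No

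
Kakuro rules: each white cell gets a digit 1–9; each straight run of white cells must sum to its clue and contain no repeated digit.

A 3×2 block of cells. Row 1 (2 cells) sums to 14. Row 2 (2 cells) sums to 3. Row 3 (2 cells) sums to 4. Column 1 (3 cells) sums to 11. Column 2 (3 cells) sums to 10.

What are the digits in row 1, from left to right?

3 in 2 cells must be {1,2}; 4 in 2 cells must be {1,3}.
Nothing is forced directly, so branch on (1,2), whose candidates are 5 or 6. If (1,2) = 5: then (1,1) would have to be in {9} for the 14 across but in {1,2,3,4,5,6,7,8} for the 11 down — contradiction. So (1,2) = 6.
(1,1) = 14 − 6 = 8 completes the 14 across.
Given what's placed, (2,2) must be 1 to fit the 3 across and 10 down.
(3,1) = 1: the only remaining digit allowed by both the 4 across and the 11 down.
(3,2) = 4 − 1 = 3 completes the 4 across.
(2,1) = 3 − 1 = 2 completes the 3 across.

8 6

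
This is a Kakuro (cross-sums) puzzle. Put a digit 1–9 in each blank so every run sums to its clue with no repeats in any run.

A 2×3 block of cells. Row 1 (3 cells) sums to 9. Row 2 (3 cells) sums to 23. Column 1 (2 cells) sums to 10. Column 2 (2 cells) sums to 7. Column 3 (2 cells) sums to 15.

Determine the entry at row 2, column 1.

23 in 3 cells must be {6,8,9}.
The 9 across and the 15 down share only 6, so (1,3) = 6.
The 23 across and the 7 down share only 6, so (2,2) = 6.
(2,3) = 15 − 6 = 9 completes the 15 down.
(1,2) = 7 − 6 = 1 completes the 7 down.
(2,1) = 23 − 15 = 8 completes the 23 across.
(1,1) = 9 − 7 = 2 completes the 9 across.

8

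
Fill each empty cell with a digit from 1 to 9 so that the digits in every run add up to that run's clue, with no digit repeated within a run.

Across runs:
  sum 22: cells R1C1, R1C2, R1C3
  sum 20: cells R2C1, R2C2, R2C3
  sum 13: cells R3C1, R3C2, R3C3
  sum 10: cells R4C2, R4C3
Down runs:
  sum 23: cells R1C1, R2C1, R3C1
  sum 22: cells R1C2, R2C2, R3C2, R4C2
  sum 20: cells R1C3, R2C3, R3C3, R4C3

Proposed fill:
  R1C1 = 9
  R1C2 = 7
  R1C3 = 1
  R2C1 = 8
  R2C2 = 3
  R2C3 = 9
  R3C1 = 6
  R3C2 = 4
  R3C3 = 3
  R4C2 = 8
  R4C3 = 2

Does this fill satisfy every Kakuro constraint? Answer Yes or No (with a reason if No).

No — the down run R1C3–R4C3 sums to 15, not 20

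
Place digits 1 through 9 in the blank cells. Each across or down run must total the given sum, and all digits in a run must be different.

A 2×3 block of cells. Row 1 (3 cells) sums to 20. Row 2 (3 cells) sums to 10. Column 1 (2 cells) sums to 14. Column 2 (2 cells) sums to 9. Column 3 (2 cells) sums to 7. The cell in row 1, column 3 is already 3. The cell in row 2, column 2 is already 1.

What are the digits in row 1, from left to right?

(1,2) = 9 − 1 = 8 completes the 9 down.
(2,3) = 7 − 3 = 4 completes the 7 down.
(1,1) = 20 − 11 = 9 completes the 20 across.
(2,1) = 10 − 5 = 5 completes the 10 across.

9, 8, 3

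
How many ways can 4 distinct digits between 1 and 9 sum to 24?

4 distinct digits from 1–9 sum between 10 and 30.

8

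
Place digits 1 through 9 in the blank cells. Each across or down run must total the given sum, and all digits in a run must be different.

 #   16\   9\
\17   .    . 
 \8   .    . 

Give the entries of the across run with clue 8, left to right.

7 1

17 in 2 cells must be {8,9}; 16 in 2 cells must be {7,9}.
The 17 across and the 16 down share only 9, so R1C1 = 9.
R1C2 = 17 − 9 = 8 completes the 17 across.
R2C1 = 16 − 9 = 7 completes the 16 down.
R2C2 = 8 − 7 = 1 completes the 8 across.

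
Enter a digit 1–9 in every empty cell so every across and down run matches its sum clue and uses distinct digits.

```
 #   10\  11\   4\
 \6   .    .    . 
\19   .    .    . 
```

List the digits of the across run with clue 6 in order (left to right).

3, 2, 1

6 in 3 cells must be {1,2,3}; 4 in 2 cells must be {1,3}.
The 19 across and the 4 down share only 3, so R2C3 = 3.
R1C3 = 4 − 3 = 1 completes the 4 down.
Nothing is forced directly, so branch on R2C1, whose candidates are 7 or 9. If R2C1 = 9: then R1C1 would have to be in {2,3} for the 6 across but in {1} for the 10 down — contradiction. So R2C1 = 7.
R1C1 = 10 − 7 = 3 completes the 10 down.
R1C2 = 6 − 4 = 2 completes the 6 across.
R2C2 = 19 − 10 = 9 completes the 19 across.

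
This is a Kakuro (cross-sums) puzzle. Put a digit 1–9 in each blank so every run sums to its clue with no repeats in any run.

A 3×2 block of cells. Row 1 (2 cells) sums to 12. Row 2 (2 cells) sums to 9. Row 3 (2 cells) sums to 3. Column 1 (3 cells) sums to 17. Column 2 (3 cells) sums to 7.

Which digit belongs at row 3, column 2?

3 in 2 cells must be {1,2}; 7 in 3 cells must be {1,2,4}.
The 12 across and the 7 down share only 4, so (1,2) = 4.
(1,1) = 12 − 4 = 8 completes the 12 across.
Given what's placed, (3,1) must be 2 to fit the 3 across and 17 down.
(3,2) = 3 − 2 = 1 completes the 3 across.
(2,1) = 17 − 10 = 7 completes the 17 down.
(2,2) = 9 − 7 = 2 completes the 9 across.

1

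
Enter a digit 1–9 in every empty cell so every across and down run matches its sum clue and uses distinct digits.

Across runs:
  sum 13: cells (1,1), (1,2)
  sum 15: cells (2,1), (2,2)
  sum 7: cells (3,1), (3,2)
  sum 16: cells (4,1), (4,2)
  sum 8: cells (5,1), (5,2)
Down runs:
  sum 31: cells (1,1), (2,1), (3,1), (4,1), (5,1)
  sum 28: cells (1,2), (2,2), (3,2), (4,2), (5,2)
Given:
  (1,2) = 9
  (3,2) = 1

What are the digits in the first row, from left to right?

16 in 2 cells must be {7,9}.
(1,1) = 13 − 9 = 4 completes the 13 across.

4, 9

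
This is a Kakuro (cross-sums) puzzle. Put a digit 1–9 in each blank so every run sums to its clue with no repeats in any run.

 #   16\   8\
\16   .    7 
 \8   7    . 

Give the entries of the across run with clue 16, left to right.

9 7

16 in 2 cells must be {7,9}.
R1C1 = 16 − 7 = 9 completes the 16 across.
R2C2 = 8 − 7 = 1 completes the 8 across.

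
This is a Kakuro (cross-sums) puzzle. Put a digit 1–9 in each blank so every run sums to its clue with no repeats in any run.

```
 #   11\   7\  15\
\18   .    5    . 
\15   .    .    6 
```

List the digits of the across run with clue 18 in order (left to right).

4 5 9

R1C3 = 15 − 6 = 9 completes the 15 down.
R2C2 = 7 − 5 = 2 completes the 7 down.
R1C1 = 18 − 14 = 4 completes the 18 across.
R2C1 = 15 − 8 = 7 completes the 15 across.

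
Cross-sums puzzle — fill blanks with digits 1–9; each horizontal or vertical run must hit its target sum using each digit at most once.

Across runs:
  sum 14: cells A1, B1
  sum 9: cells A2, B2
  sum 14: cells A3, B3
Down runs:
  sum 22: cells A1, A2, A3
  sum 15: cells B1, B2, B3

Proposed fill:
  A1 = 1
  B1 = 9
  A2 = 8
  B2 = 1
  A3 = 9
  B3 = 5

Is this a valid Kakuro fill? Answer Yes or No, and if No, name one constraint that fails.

No — the down run A1–A3 sums to 18, not 22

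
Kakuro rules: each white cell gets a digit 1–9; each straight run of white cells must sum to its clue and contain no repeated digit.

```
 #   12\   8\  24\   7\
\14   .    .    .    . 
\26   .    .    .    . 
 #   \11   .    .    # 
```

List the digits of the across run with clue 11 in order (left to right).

24 in 3 cells must be {7,8,9}.
Nothing is forced directly, so branch on R1C3, whose candidates are 7 or 8. If R1C3 = 8: that forces R1C1 = 3, R2C1 = 9, R2C3 = 7, R3C3 = 9, R3C2 = 2 (and 2 more), after which R2C2 would have to be in {2,4,6,8} for the 26 across but in {5} for the 8 down — contradiction. So R1C3 = 7.
Given what's placed, R1C1 must be 4 to fit the 14 across and 12 down.
R2C1 = 12 − 4 = 8 completes the 12 down.
R2C3 = 9: the only remaining digit allowed by both the 26 across and the 24 down.
R3C3 = 24 − 16 = 8 completes the 24 down.
R3C2 = 11 − 8 = 3 completes the 11 across.

3 8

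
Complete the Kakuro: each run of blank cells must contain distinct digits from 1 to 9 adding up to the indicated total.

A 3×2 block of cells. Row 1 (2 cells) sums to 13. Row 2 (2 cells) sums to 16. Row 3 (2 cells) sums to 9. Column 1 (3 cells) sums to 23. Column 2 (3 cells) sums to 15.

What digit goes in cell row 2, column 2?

7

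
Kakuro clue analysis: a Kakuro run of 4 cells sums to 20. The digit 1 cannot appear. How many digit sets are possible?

4 distinct digits from 1–9 sum between 10 and 30.
Dropping sets that contain 1.

7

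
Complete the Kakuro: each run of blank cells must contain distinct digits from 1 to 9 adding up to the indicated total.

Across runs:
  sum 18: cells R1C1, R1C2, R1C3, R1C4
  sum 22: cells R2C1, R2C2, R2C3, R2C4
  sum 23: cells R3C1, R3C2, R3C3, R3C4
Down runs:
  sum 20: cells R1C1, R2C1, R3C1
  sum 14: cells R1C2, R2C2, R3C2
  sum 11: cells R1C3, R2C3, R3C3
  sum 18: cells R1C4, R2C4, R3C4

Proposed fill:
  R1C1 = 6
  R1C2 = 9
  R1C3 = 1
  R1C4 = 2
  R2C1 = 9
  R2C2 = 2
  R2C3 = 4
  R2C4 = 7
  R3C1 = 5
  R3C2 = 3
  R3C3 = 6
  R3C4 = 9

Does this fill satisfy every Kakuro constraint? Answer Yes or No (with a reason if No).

Yes

Across: 6+9+1+2=18; 9+2+4+7=22; 5+3+6+9=23. Down: 6+9+5=20; 9+2+3=14; 1+4+6=11; 2+7+9=18. No digit repeats within any run.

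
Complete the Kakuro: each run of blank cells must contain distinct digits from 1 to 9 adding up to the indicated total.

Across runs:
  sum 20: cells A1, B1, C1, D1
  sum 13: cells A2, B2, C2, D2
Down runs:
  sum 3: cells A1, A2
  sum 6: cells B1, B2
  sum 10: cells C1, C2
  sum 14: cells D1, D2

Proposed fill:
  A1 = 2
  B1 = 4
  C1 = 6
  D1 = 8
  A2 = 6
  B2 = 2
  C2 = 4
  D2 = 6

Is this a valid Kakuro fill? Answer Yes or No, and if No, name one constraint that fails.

No — the down run A1–A2 sums to 8, not 3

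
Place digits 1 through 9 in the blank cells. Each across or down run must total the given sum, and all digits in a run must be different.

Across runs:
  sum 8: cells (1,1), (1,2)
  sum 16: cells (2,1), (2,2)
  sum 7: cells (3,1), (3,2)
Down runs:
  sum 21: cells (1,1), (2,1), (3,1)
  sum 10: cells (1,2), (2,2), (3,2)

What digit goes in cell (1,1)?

7

16 in 2 cells must be {7,9}.
The 16 across and the 10 down share only 7, so (2,2) = 7.
(2,1) = 16 − 7 = 9 completes the 16 across.
Nothing is forced directly, so branch on (1,1), whose candidates are 5 or 7. If (1,1) = 5: then (1,2) would have to be in {3} for the 8 across but in {1,2} for the 10 down — contradiction. So (1,1) = 7.
(1,2) = 8 − 7 = 1 completes the 8 across.
(3,1) = 21 − 16 = 5 completes the 21 down.
(3,2) = 7 − 5 = 2 completes the 7 across.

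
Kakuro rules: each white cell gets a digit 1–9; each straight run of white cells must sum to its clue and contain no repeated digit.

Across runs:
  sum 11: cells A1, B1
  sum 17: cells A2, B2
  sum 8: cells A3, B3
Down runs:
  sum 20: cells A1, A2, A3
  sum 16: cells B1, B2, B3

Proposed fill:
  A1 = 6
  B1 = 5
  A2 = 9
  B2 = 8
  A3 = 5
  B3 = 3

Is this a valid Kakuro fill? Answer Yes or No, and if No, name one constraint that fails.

Yes

Across: 6+5=11; 9+8=17; 5+3=8. Down: 6+9+5=20; 5+8+3=16. No digit repeats within any run.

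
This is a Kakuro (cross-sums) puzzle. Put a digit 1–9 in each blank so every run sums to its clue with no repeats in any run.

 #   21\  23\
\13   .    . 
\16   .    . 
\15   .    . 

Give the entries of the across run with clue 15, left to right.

9, 6

16 in 2 cells must be {7,9}; 23 in 3 cells must be {6,8,9}.
The 16 across and the 23 down share only 9, so R2C2 = 9.
R2C1 = 16 − 9 = 7 completes the 16 across.
Nothing is forced directly, so branch on R1C2, whose candidates are 6 or 8. If R1C2 = 6: then R1C1 would have to be in {7} for the 13 across but in {5,6,8,9} for the 21 down — contradiction. So R1C2 = 8.
R1C1 = 13 − 8 = 5 completes the 13 across.
R3C1 = 21 − 12 = 9 completes the 21 down.
R3C2 = 15 − 9 = 6 completes the 15 across.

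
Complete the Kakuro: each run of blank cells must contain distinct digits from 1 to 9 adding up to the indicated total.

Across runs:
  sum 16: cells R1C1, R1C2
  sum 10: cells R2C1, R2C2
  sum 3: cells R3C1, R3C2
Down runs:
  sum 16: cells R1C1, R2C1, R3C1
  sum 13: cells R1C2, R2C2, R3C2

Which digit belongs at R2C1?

6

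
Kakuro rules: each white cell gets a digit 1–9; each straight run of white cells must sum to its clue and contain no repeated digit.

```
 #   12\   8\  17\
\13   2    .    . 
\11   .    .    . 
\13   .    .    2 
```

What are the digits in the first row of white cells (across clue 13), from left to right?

2 3 8

No cell is forced outright now. R2C3 can only be 6 or 7 or 8 (the digits allowed by both its 11 across and its 17 down). If R2C3 = 6: then R1C3 would have to be in {3,4,5,6,7,8} for the 13 across but in {9} for the 17 down — contradiction. If R2C3 = 8: that forces R1C3 = 7, R2C1 = 1, R2C2 = 2, after which R3C1 would have to be in {3,4,5,6,7,8} for the 13 across but in {9} for the 12 down — contradiction. So R2C3 = 7.
R1C3 = 17 − 9 = 8 completes the 17 down.
R1C2 = 13 − 10 = 3 completes the 13 across.
Given what's placed, R2C2 must be 1 to fit the 11 across and 8 down.
R3C2 = 8 − 4 = 4 completes the 8 down.
R2C1 = 11 − 8 = 3 completes the 11 across.
R3C1 = 13 − 6 = 7 completes the 13 across.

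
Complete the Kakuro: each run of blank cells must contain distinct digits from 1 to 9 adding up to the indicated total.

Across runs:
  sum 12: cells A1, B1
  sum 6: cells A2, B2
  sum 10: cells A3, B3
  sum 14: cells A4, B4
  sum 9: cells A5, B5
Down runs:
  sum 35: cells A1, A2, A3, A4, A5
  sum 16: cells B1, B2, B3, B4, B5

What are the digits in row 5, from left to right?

35 in 5 cells must be {5,6,7,8,9}; 16 in 5 cells must be {1,2,3,4,6}.
Only 5 fits A2 under both its across sum 6 and down sum 35.
B2 = 6 − 5 = 1 completes the 6 across.
Given what's placed, B4 must be 6 to fit the 14 across and 16 down.
A4 = 14 − 6 = 8 completes the 14 across.
No cell is forced outright now. A1 can only be 7 or 9 (the digits allowed by both its 12 across and its 35 down). If A1 = 7: then B1 would have to be in {5} for the 12 across but in {2,3,4} for the 16 down — contradiction. So A1 = 9.
B1 = 12 − 9 = 3 completes the 12 across.
Nothing is forced directly, so branch on A3, whose candidates are 6 or 7. If A3 = 7: then B3 would have to be in {3} for the 10 across but in {2,4} for the 16 down — contradiction. So A3 = 6.
B3 = 10 − 6 = 4 completes the 10 across.
A5 = 35 − 28 = 7 completes the 35 down.
B5 = 9 − 7 = 2 completes the 9 across.

7, 2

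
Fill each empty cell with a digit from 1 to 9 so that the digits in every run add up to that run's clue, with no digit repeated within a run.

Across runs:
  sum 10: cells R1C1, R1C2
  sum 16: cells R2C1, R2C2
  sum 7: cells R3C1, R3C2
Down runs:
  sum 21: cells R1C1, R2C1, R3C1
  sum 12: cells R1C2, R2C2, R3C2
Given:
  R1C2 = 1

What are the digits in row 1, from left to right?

9 1

16 in 2 cells must be {7,9}.
R1C1 = 10 − 1 = 9 completes the 10 across.
R2C1 = 7: the only remaining digit allowed by both the 16 across and the 21 down.
R2C2 = 16 − 7 = 9 completes the 16 across.
R3C1 = 21 − 16 = 5 completes the 21 down.
R3C2 = 7 − 5 = 2 completes the 7 across.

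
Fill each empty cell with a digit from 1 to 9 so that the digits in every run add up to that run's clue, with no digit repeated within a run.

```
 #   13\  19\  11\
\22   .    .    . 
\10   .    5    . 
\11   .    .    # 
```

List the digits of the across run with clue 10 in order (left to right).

No cell is forced outright now. R1C2 can only be 6 or 8 (the digits allowed by both its 22 across and its 19 down). If R1C2 = 8: that forces R3C2 = 6, R3C1 = 5, after which R1C1 would have to be in {5,9} for the 22 across but in {1,2,6,7} for the 13 down — contradiction. So R1C2 = 6.
R3C2 = 19 − 11 = 8 completes the 19 down.
R3C1 = 11 − 8 = 3 completes the 11 across.
Given what's placed, R1C1 must be 9 to fit the 22 across and 13 down.
R1C3 = 22 − 15 = 7 completes the 22 across.
R2C1 = 13 − 12 = 1 completes the 13 down.
R2C3 = 10 − 6 = 4 completes the 10 across.

1 5 4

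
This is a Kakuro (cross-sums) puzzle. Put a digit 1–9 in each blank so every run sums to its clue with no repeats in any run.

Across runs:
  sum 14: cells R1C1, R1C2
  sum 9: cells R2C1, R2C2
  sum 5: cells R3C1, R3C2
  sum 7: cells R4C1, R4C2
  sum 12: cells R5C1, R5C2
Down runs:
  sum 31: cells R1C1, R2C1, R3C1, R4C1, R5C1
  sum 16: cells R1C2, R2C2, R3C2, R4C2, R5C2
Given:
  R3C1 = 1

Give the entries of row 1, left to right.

16 in 5 cells must be {1,2,3,4,6}.
R1C2 = 6: only digit in both the 14-across and 16-down candidate sets.
R3C2 = 5 − 1 = 4 completes the 5 across.
Given what's placed, R4C1 must be 6 to fit the 7 across and 31 down.
R4C2 = 7 − 6 = 1 completes the 7 across.
Given what's placed, R5C2 must be 3 to fit the 12 across and 16 down.
R1C1 = 14 − 6 = 8 completes the 14 across.

8 6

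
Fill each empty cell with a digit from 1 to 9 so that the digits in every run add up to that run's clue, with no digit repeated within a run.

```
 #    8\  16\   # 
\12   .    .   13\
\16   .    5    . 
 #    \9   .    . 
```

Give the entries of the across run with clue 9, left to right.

No cell is forced outright now. R2C1 can only be 2 or 3 or 7 (the digits allowed by both its 16 across and its 8 down). If R2C1 = 2: then R1C1 would have to be in {3,4,5,7,8,9} for the 12 across but in {6} for the 8 down — contradiction. If R2C1 = 7: then R1C1 would have to be in {3,4,5,7,8,9} for the 12 across but in {1} for the 8 down — contradiction. So R2C1 = 3.
R1C1 = 8 − 3 = 5 completes the 8 down.
R1C2 = 12 − 5 = 7 completes the 12 across.
R2C3 = 16 − 8 = 8 completes the 16 across.
R3C2 = 16 − 12 = 4 completes the 16 down.
R3C3 = 9 − 4 = 5 completes the 9 across.

4, 5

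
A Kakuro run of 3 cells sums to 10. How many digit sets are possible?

4

3 distinct digits from 1–9 sum between 6 and 24.
Enumerating: {1,2,7}, {1,3,6}, {1,4,5}, {2,3,5}.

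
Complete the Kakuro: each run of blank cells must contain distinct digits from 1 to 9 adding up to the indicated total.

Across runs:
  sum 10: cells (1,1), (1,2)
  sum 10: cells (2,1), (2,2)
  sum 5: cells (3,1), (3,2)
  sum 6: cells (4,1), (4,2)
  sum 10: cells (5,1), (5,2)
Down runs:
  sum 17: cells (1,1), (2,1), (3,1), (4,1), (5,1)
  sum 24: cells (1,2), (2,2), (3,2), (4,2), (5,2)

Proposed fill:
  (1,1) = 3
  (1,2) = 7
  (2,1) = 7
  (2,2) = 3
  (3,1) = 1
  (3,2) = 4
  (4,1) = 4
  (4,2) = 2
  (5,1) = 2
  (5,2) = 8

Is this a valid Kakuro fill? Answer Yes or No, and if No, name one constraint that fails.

Yes

Across: 3+7=10; 7+3=10; 1+4=5; 4+2=6; 2+8=10. Down: 3+7+1+4+2=17; 7+3+4+2+8=24. No digit repeats within any run.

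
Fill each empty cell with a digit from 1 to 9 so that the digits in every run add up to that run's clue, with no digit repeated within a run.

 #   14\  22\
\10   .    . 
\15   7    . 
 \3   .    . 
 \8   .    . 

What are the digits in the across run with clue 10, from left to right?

4 6

3 in 2 cells must be {1,2}.
R2C2 = 15 − 7 = 8 completes the 15 across.
No cell is forced outright now. R3C1 can only be 1 or 2 (the digits allowed by both its 3 across and its 14 down). If R3C1 = 1: that forces R3C2 = 2, R4C1 = 2, after which R4C2 would have to be in {6} for the 8 across but in {3,5,7,9} for the 22 down — contradiction. So R3C1 = 2.
R3C2 = 3 − 2 = 1 completes the 3 across.
R4C1 = 1: the only remaining digit allowed by both the 8 across and the 14 down.
R4C2 = 8 − 1 = 7 completes the 8 across.
R1C1 = 14 − 10 = 4 completes the 14 down.
R1C2 = 10 − 4 = 6 completes the 10 across.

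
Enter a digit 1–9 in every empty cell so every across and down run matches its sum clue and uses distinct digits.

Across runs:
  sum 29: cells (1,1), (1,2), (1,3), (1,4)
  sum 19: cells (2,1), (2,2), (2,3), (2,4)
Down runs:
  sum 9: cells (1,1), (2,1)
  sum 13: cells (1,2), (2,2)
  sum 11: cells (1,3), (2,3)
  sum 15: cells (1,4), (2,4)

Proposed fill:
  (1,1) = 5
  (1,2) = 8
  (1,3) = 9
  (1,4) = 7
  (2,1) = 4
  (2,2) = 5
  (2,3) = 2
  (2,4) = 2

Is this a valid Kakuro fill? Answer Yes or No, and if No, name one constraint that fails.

No — the across run (2,1)–(2,4) sums to 13, not 19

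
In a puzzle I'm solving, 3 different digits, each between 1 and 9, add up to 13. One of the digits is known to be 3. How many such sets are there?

3 distinct digits from 1–9 sum between 6 and 24.
Keeping only sets containing 3.
Enumerating: {1,3,9}, {2,3,8}, {3,4,6}.

3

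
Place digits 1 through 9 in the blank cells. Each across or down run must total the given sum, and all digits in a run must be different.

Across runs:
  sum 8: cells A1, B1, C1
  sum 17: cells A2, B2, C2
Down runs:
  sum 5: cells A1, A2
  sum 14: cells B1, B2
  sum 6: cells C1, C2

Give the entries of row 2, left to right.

3 9 5

The 8 across and the 14 down share only 5, so B1 = 5.
B2 = 14 − 5 = 9 completes the 14 down.
Nothing is forced directly, so branch on A1, whose candidates are 1 or 2. If A1 = 1: that forces C1 = 2, after which A2 would have to be in {1,2,3,5,6,7} for the 17 across but in {4} for the 5 down — contradiction. So A1 = 2.
C1 = 8 − 7 = 1 completes the 8 across.
A2 = 5 − 2 = 3 completes the 5 down.
C2 = 17 − 12 = 5 completes the 17 across.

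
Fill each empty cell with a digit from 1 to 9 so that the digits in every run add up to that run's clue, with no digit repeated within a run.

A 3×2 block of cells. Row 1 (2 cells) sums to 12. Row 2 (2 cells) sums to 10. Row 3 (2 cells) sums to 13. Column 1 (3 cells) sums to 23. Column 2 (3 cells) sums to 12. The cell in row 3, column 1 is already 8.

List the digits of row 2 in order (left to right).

23 in 3 cells must be {6,8,9}.
Given what's placed, (1,1) must be 9 to fit the 12 across and 23 down.
(1,2) = 12 − 9 = 3 completes the 12 across.
(2,1) = 23 − 17 = 6 completes the 23 down.
(2,2) = 10 − 6 = 4 completes the 10 across.
(3,2) = 13 − 8 = 5 completes the 13 across.

6 4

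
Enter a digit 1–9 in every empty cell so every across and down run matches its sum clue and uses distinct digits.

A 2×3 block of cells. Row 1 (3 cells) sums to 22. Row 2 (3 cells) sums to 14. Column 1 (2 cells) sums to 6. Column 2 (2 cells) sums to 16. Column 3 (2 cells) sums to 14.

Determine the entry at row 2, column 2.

7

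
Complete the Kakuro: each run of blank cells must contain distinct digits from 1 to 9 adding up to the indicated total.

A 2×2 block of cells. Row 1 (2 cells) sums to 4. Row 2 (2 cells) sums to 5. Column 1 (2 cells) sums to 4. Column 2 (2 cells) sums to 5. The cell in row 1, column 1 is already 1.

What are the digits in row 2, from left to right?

3 2

4 in 2 cells must be {1,3}.
(1,2) = 4 − 1 = 3 completes the 4 across.
(2,1) = 4 − 1 = 3 completes the 4 down.
(2,2) = 5 − 3 = 2 completes the 5 across.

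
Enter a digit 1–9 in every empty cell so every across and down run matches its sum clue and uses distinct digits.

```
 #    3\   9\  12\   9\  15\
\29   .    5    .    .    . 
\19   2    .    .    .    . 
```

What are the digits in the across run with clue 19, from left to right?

3 in 2 cells must be {1,2}.
R1C1 = 3 − 2 = 1 completes the 3 down.
R2C2 = 9 − 5 = 4 completes the 9 down.
Nothing is forced directly, so branch on R1C3, whose candidates are 8 or 9. If R1C3 = 8: that forces R1C4 = 6, R1C5 = 9, after which R2C3 would have to be in {1,3,5,7,9} for the 19 across but in {4} for the 12 down — contradiction. So R1C3 = 9.
R2C3 = 12 − 9 = 3 completes the 12 down.
Given what's placed, R2C4 must be 1 to fit the 19 across and 9 down.
R2C5 = 19 − 10 = 9 completes the 19 across.

2, 4, 3, 1, 9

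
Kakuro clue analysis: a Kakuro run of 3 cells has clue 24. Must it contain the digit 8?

Yes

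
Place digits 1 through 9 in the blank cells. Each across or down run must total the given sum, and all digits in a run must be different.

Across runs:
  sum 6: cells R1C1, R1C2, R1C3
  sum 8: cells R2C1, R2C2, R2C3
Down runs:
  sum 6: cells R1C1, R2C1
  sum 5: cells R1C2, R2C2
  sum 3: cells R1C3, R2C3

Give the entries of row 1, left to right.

1 3 2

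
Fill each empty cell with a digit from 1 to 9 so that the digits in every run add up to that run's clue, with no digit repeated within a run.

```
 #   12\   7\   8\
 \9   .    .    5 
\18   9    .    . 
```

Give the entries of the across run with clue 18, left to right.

9 6 3

R1C1 = 12 − 9 = 3 completes the 12 down.
R1C2 = 9 − 8 = 1 completes the 9 across.
R2C2 = 7 − 1 = 6 completes the 7 down.
R2C3 = 18 − 15 = 3 completes the 18 across.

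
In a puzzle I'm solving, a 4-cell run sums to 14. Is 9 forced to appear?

Counterexample: {1,2,3,8} sums to 14 without using 9.

No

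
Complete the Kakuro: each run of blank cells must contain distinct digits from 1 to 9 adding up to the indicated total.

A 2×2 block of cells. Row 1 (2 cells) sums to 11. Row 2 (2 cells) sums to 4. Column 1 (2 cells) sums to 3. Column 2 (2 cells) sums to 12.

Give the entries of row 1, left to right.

2, 9

4 in 2 cells must be {1,3}; 3 in 2 cells must be {1,2}.
The 11 across and the 3 down share only 2, so (1,1) = 2.
(1,2) = 11 − 2 = 9 completes the 11 across.
(2,1) = 3 − 2 = 1 completes the 3 down.
(2,2) = 4 − 1 = 3 completes the 4 across.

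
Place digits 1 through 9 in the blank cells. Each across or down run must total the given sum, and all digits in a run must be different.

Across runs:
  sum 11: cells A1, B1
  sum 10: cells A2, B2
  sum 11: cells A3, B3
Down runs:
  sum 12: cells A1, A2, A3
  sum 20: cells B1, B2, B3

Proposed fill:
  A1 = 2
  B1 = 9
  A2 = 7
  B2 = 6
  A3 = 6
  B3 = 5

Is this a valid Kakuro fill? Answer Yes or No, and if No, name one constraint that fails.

No — the down run A1–A3 sums to 15, not 12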